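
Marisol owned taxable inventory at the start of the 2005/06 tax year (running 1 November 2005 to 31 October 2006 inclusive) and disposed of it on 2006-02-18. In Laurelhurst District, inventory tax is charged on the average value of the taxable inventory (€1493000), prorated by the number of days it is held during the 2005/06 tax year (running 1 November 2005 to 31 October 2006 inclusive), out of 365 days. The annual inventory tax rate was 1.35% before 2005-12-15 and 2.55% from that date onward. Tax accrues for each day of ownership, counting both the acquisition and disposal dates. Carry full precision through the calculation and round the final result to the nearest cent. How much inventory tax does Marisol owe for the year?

€9313.87

2005-11-01 to 2005-12-14: 44 days at 1.35% → €1493000 × 1.35% × 44/365 = €2429.7041
2005-12-15 to 2006-02-18: 66 days at 2.55% → €1493000 × 2.55% × 66/365 = €6884.1616
Total = €9313.8658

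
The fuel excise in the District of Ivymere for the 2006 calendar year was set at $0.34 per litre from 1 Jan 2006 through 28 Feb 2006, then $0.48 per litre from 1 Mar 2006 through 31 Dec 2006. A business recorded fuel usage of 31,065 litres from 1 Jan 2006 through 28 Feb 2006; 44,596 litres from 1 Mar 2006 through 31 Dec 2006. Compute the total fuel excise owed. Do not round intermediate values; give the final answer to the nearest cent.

$31968.18

1 Jan – 28 Feb 2006: 31,065 litres at $0.34/litre → $10562.10
1 Mar – 31 Dec 2006: 44,596 litres at $0.48/litre → $21406.08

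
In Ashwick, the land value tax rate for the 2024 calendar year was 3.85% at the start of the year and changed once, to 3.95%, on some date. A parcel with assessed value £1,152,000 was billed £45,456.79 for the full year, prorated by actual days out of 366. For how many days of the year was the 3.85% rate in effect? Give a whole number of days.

15 days

Let d = days at the first rate; then 366 − d days at the second rate.
£1,152,000 × [3.85%·d + 3.95%·(366−d)] / 366 = £45,456.79
Solving gives d = 15, so the new rate took effect on 16 January 2024.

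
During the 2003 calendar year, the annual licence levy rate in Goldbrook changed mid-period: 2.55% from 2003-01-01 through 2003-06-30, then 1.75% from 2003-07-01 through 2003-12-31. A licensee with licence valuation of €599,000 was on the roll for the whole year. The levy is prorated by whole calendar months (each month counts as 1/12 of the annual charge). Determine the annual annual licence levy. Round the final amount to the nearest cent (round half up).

2003-01-01 to 2003-06-30: 6 months at 2.55% → €599,000 × 2.55% × 6/12 = €7,637.2500
2003-07-01 to 2003-12-31: 6 months at 1.75% → €599,000 × 1.75% × 6/12 = €5,241.2500
Total = €12,878.5000

€12,878.50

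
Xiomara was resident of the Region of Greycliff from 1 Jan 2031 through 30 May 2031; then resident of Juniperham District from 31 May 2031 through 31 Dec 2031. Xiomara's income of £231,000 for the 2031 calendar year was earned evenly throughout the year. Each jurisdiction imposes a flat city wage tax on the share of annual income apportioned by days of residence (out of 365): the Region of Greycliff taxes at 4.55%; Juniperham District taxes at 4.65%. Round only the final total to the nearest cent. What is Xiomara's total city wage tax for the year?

The Region of Greycliff, 1 Jan – 30 May 2031: 150 days → £231,000 × 4.55% × 150/365 = £4,319.3836
Juniperham District, 31 May – 31 Dec 2031: 215 days → £231,000 × 4.65% × 215/365 = £6,327.1849
Total = £10,646.5685

£10,646.57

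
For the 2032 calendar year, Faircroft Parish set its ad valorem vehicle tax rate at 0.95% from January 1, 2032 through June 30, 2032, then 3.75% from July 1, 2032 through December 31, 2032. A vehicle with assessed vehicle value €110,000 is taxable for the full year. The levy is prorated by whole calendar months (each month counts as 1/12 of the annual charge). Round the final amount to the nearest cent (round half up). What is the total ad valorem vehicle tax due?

January 1 – June 30, 2032: 6 months at 0.95% → €110,000 × 0.95% × 6/12 = €522.5000
July 1 – December 31, 2032: 6 months at 3.75% → €110,000 × 3.75% × 6/12 = €2,062.5000
Total = €2,585.0000

€2,585.00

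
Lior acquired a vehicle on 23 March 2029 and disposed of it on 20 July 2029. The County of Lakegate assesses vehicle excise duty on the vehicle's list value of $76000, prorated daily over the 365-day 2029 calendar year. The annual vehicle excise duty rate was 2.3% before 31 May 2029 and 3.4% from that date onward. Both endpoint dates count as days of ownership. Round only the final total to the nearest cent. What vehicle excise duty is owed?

$691.50

23 March – 30 May 2029: 69 days at 2.3% → $76000 × 2.3% × 69/365 = $330.4438
31 May – 20 July 2029: 51 days at 3.4% → $76000 × 3.4% × 51/365 = $361.0521
Total = $691.4959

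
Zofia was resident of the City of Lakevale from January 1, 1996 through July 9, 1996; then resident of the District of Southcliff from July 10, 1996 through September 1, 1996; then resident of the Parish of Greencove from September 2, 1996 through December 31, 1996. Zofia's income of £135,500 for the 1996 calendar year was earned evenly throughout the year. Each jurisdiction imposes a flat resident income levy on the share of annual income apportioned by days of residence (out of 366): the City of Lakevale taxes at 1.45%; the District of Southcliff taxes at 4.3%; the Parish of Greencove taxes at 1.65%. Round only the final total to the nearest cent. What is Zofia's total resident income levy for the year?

The City of Lakevale, January 1 – July 9, 1996: 191 days → £135,500 × 1.45% × 191/366 = £1,025.3204
The District of Southcliff, July 10 – September 1, 1996: 54 days → £135,500 × 4.3% × 54/366 = £859.6475
The Parish of Greencove, September 2 – December 31, 1996: 121 days → £135,500 × 1.65% × 121/366 = £739.1414
Total = £2,624.1093

£2,624.11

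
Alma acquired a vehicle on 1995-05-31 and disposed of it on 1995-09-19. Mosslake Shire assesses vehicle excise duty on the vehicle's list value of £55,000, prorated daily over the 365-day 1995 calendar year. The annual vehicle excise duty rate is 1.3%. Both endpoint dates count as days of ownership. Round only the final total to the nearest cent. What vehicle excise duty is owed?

£219.40

Days held (1995-05-31 to 1995-09-19): 112 out of 365
Tax = £55,000 × 1.3% × 112/365 = £219.3973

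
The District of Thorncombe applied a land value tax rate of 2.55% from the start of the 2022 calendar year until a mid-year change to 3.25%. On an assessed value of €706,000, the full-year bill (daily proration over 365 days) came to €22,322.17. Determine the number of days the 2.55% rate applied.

46 days

Let d = days at the first rate; then 365 − d days at the second rate.
€706,000 × [2.55%·d + 3.25%·(365−d)] / 365 = €22,322.17
Solving gives d = 46, so the new rate took effect on February 16, 2022.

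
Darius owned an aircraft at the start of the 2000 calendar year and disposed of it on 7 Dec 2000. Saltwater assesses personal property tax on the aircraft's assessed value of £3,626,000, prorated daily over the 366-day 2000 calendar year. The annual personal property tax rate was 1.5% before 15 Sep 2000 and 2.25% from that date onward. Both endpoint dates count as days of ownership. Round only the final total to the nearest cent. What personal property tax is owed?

1 Jan – 14 Sep 2000: 258 days at 1.5% → £3,626,000 × 1.5% × 258/366 = £38,340.4918
15 Sep – 7 Dec 2000: 84 days at 2.25% → £3,626,000 × 2.25% × 84/366 = £18,724.4262
Total = £57,064.9180

£57,064.92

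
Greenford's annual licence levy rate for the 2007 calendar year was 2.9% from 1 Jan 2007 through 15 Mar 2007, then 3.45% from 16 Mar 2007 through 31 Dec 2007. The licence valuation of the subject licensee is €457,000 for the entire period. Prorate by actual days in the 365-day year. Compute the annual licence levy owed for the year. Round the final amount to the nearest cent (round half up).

1 Jan – 15 Mar 2007: 74 days at 2.9% → €457,000 × 2.9% × 74/365 = €2,686.9096
16 Mar – 31 Dec 2007: 291 days at 3.45% → €457,000 × 3.45% × 291/365 = €12,570.0041
Total = €15,256.9137

€15,256.91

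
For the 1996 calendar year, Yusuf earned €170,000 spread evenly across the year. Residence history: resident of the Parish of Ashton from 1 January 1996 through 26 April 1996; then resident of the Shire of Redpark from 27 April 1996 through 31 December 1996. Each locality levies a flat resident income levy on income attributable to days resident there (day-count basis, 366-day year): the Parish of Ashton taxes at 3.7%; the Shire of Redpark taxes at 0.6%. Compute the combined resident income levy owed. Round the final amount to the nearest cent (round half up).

€2,704.67

The Parish of Ashton, 1 January – 26 April 1996: 117 days → €170,000 × 3.7% × 117/366 = €2,010.7377
The Shire of Redpark, 27 April – 31 December 1996: 249 days → €170,000 × 0.6% × 249/366 = €693.9344
Total = €2,704.6721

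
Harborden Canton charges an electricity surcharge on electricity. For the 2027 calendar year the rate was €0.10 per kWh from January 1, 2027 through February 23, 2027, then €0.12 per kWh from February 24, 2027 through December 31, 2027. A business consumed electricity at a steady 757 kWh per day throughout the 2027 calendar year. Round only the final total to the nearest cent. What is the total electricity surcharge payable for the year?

January 1 – February 23, 2027: 54 days × 757 kWh/day = 40,878 kWh at €0.10/kWh → €4,087.80
February 24 – December 31, 2027: 311 days × 757 kWh/day = 235,427 kWh at €0.12/kWh → €28,251.24

€32,339.04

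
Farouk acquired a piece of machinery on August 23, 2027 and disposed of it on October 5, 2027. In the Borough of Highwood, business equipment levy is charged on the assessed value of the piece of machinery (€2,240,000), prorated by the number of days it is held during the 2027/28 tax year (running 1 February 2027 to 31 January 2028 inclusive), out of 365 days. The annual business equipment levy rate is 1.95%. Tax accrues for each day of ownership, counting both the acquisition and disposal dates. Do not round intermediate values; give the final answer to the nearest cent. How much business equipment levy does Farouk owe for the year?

Days held (August 23 – October 5, 2027): 44 out of 365
Tax = €2,240,000 × 1.95% × 44/365 = €5,265.5342

€5,265.53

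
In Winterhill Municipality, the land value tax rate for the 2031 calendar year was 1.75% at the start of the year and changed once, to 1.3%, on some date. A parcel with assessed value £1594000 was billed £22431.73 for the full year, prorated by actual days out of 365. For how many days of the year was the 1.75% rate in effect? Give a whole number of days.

Let d = days at the first rate; then 365 − d days at the second rate.
£1594000 × [1.75%·d + 1.3%·(365−d)] / 365 = £22431.73
Solving gives d = 87, so the new rate took effect on 29 Mar 2031.

87 days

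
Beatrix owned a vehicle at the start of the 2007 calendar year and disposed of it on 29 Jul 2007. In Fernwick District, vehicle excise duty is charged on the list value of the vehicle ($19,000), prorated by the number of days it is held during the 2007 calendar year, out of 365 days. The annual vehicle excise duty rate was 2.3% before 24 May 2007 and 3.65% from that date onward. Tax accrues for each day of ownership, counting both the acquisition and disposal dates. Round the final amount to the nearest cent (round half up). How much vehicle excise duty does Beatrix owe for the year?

1 Jan – 23 May 2007: 143 days at 2.3% → $19,000 × 2.3% × 143/365 = $171.2082
24 May – 29 Jul 2007: 67 days at 3.65% → $19,000 × 3.65% × 67/365 = $127.3000
Total = $298.5082

$298.51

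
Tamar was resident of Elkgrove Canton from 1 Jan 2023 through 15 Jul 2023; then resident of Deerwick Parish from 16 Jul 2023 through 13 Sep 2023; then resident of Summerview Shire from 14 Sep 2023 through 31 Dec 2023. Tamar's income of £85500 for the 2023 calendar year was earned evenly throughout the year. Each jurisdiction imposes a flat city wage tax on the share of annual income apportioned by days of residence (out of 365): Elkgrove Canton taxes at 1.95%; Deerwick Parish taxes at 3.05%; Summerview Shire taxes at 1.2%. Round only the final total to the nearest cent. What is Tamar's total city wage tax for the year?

£1630.36

Elkgrove Canton, 1 Jan – 15 Jul 2023: 196 days → £85500 × 1.95% × 196/365 = £895.2904
Deerwick Parish, 16 Jul – 13 Sep 2023: 60 days → £85500 × 3.05% × 60/365 = £428.6712
Summerview Shire, 14 Sep – 31 Dec 2023: 109 days → £85500 × 1.2% × 109/365 = £306.3945
Total = £1630.3562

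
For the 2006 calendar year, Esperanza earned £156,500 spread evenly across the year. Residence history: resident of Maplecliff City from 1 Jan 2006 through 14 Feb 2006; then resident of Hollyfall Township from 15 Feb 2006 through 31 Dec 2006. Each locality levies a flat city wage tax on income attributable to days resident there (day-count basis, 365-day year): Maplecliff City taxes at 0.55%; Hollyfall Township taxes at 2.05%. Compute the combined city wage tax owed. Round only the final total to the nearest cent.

Maplecliff City, 1 Jan – 14 Feb 2006: 45 days → £156,500 × 0.55% × 45/365 = £106.1199
Hollyfall Township, 15 Feb – 31 Dec 2006: 320 days → £156,500 × 2.05% × 320/365 = £2,812.7123
Total = £2,918.8322

£2,918.83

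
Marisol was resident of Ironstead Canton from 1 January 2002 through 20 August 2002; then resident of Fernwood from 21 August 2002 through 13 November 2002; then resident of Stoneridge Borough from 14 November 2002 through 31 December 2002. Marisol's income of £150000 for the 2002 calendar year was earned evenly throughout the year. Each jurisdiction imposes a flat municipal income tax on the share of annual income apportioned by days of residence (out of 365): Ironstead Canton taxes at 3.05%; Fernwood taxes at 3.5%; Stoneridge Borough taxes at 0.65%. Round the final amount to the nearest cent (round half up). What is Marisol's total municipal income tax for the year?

£4258.77

Ironstead Canton, 1 January – 20 August 2002: 232 days → £150000 × 3.05% × 232/365 = £2907.9452
Fernwood, 21 August – 13 November 2002: 85 days → £150000 × 3.5% × 85/365 = £1222.6027
Stoneridge Borough, 14 November – 31 December 2002: 48 days → £150000 × 0.65% × 48/365 = £128.2192
Total = £4258.7671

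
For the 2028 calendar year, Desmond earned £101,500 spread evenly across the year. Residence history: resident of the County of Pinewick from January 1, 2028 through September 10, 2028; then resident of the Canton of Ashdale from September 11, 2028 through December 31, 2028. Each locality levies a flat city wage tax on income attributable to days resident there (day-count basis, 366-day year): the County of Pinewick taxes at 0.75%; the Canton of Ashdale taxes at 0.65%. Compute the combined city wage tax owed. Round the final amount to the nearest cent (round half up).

£730.19

The County of Pinewick, January 1 – September 10, 2028: 254 days → £101,500 × 0.75% × 254/366 = £528.2992
The Canton of Ashdale, September 11 – December 31, 2028: 112 days → £101,500 × 0.65% × 112/366 = £201.8907
Total = £730.1899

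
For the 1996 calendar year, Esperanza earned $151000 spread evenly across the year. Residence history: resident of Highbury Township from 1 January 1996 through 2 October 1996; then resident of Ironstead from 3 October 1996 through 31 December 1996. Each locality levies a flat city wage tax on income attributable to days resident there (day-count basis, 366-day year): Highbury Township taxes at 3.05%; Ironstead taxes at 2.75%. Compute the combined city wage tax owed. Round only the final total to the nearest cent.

$4494.11

Highbury Township, 1 January – 2 October 1996: 276 days → $151000 × 3.05% × 276/366 = $3473.0000
Ironstead, 3 October – 31 December 1996: 90 days → $151000 × 2.75% × 90/366 = $1021.1066
Total = $4494.1066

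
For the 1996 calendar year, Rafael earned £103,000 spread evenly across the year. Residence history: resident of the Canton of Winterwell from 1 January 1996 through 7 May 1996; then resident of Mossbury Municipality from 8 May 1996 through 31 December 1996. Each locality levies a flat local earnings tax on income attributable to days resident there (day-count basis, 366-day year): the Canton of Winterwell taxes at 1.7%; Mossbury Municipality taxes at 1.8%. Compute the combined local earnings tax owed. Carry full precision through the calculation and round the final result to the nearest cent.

The Canton of Winterwell, 1 January – 7 May 1996: 128 days → £103,000 × 1.7% × 128/366 = £612.3716
Mossbury Municipality, 8 May – 31 December 1996: 238 days → £103,000 × 1.8% × 238/366 = £1,205.6066
Total = £1,817.9781

£1,817.98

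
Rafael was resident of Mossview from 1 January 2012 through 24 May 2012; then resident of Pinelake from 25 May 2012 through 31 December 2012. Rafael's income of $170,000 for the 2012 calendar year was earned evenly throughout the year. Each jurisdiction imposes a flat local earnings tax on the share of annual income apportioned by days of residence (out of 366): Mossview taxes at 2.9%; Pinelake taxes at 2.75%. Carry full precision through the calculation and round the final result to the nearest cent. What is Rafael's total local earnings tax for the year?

Mossview, 1 January – 24 May 2012: 145 days → $170,000 × 2.9% × 145/366 = $1,953.1421
Pinelake, 25 May – 31 December 2012: 221 days → $170,000 × 2.75% × 221/366 = $2,822.8825
Total = $4,776.0246

$4,776.02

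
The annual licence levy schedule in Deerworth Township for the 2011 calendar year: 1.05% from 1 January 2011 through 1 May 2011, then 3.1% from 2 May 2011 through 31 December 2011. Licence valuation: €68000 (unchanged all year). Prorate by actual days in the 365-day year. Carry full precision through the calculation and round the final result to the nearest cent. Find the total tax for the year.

€1645.88

1 January – 1 May 2011: 121 days at 1.05% → €68000 × 1.05% × 121/365 = €236.6959
2 May – 31 December 2011: 244 days at 3.1% → €68000 × 3.1% × 244/365 = €1409.1836
Total = €1645.8795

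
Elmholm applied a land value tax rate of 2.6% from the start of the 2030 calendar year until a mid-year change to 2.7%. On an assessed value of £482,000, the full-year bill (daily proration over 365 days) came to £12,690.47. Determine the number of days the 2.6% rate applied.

Let d = days at the first rate; then 365 − d days at the second rate.
£482,000 × [2.6%·d + 2.7%·(365−d)] / 365 = £12,690.47
Solving gives d = 245, so the new rate took effect on September 3, 2030.

245 days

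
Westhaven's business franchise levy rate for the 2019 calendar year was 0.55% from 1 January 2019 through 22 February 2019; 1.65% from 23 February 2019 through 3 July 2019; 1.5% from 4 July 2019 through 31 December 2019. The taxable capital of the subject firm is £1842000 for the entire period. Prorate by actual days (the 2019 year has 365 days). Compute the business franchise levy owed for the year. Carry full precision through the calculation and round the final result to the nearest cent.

1 January – 22 February 2019: 53 days at 0.55% → £1842000 × 0.55% × 53/365 = £1471.0767
23 February – 3 July 2019: 131 days at 1.65% → £1842000 × 1.65% × 131/365 = £10908.1726
4 July – 31 December 2019: 181 days at 1.5% → £1842000 × 1.5% × 181/365 = £13701.4521
Total = £26080.7014

£26080.70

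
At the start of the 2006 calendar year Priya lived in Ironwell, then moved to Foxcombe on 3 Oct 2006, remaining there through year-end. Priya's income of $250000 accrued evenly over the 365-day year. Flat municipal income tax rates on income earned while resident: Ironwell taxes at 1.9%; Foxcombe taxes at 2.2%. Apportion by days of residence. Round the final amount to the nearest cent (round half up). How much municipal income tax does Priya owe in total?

Ironwell, 1 Jan – 2 Oct 2006: 275 days → $250000 × 1.9% × 275/365 = $3578.7671
Foxcombe, 3 Oct – 31 Dec 2006: 90 days → $250000 × 2.2% × 90/365 = $1356.1644
Total = $4934.9315

$4934.93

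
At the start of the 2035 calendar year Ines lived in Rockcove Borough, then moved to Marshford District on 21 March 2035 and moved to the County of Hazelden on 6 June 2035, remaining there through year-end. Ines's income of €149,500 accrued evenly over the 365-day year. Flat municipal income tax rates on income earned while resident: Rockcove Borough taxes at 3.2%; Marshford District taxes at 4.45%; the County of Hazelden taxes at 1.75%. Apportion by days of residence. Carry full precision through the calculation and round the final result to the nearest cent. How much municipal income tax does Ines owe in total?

€3,936.97

Rockcove Borough, 1 January – 20 March 2035: 79 days → €149,500 × 3.2% × 79/365 = €1,035.4411
Marshford District, 21 March – 5 June 2035: 77 days → €149,500 × 4.45% × 77/365 = €1,403.4568
The County of Hazelden, 6 June – 31 December 2035: 209 days → €149,500 × 1.75% × 209/365 = €1,498.0719
Total = €3,936.9699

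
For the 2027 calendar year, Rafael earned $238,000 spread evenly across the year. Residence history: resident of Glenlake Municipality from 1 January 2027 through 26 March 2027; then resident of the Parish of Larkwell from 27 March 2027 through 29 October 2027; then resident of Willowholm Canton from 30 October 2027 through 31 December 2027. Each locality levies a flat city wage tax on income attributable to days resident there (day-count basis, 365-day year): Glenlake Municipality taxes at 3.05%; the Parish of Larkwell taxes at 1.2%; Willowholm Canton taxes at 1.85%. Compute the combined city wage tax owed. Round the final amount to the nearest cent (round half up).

Glenlake Municipality, 1 January – 26 March 2027: 85 days → $238,000 × 3.05% × 85/365 = $1,690.4521
The Parish of Larkwell, 27 March – 29 October 2027: 217 days → $238,000 × 1.2% × 217/365 = $1,697.9507
Willowholm Canton, 30 October – 31 December 2027: 63 days → $238,000 × 1.85% × 63/365 = $759.9699
Total = $4,148.3726

$4,148.37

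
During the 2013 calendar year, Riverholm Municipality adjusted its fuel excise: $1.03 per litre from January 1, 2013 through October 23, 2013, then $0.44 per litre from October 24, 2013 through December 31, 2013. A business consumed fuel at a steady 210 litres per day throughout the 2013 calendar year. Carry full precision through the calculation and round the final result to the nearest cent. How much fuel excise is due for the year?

$70,400.40

January 1 – October 23, 2013: 296 days × 210 litres/day = 62,160 litres at $1.03/litre → $64,024.80
October 24 – December 31, 2013: 69 days × 210 litres/day = 14,490 litres at $0.44/litre → $6,375.60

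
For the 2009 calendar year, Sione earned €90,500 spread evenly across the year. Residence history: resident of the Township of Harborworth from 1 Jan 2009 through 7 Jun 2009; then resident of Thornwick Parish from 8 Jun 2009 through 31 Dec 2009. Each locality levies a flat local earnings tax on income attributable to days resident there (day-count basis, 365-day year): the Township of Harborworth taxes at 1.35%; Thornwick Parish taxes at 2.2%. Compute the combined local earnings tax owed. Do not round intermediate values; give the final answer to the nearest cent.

The Township of Harborworth, 1 Jan – 7 Jun 2009: 158 days → €90,500 × 1.35% × 158/365 = €528.8671
Thornwick Parish, 8 Jun – 31 Dec 2009: 207 days → €90,500 × 2.2% × 207/365 = €1,129.1425
Total = €1,658.0096

€1,658.01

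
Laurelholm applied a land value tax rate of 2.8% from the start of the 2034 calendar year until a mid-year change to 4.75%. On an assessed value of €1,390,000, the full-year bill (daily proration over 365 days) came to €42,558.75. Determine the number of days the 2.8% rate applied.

Let d = days at the first rate; then 365 − d days at the second rate.
€1,390,000 × [2.8%·d + 4.75%·(365−d)] / 365 = €42,558.75
Solving gives d = 316, so the new rate took effect on November 13, 2034.

316 days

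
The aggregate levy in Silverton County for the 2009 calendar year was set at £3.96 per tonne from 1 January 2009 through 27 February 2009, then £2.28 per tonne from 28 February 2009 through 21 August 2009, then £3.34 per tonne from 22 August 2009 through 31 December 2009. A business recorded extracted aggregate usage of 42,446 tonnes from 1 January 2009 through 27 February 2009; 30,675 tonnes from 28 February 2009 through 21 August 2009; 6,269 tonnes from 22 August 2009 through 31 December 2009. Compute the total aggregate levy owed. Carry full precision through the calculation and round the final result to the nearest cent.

1 January – 27 February 2009: 42,446 tonnes at £3.96/tonne → £168,086.16
28 February – 21 August 2009: 30,675 tonnes at £2.28/tonne → £69,939.00
22 August – 31 December 2009: 6,269 tonnes at £3.34/tonne → £20,938.46

£258,963.62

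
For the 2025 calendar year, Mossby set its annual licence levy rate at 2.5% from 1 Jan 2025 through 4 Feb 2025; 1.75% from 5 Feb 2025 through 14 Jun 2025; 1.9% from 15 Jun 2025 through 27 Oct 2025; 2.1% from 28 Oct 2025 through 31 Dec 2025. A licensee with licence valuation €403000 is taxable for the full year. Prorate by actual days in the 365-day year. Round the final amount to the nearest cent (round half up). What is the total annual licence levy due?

€7817.10

1 Jan – 4 Feb 2025: 35 days at 2.5% → €403000 × 2.5% × 35/365 = €966.0959
5 Feb – 14 Jun 2025: 130 days at 1.75% → €403000 × 1.75% × 130/365 = €2511.8493
15 Jun – 27 Oct 2025: 135 days at 1.9% → €403000 × 1.9% × 135/365 = €2832.0411
28 Oct – 31 Dec 2025: 65 days at 2.1% → €403000 × 2.1% × 65/365 = €1507.1096
Total = €7817.0959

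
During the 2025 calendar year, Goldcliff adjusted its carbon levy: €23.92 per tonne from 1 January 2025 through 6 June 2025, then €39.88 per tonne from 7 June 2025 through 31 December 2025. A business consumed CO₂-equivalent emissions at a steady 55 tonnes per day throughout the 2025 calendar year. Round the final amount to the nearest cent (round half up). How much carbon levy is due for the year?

1 January – 6 June 2025: 157 days × 55 tonnes/day = 8,635 tonnes at €23.92/tonne → €206,549.20
7 June – 31 December 2025: 208 days × 55 tonnes/day = 11,440 tonnes at €39.88/tonne → €456,227.20

€662,776.40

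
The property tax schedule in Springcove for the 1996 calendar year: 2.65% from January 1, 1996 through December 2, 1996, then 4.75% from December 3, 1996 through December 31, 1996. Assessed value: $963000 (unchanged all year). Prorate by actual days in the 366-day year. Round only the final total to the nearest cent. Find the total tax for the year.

$27121.87

January 1 – December 2, 1996: 337 days at 2.65% → $963000 × 2.65% × 337/366 = $23497.4631
December 3 – December 31, 1996: 29 days at 4.75% → $963000 × 4.75% × 29/366 = $3624.4057
Total = $27121.8689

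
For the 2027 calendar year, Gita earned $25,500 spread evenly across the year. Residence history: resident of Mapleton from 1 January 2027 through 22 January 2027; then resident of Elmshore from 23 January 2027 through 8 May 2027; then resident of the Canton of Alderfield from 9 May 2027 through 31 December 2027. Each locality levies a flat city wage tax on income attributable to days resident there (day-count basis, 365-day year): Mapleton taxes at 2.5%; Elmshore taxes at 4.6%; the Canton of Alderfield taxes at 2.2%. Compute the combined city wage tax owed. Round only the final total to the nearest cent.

$743.34

Mapleton, 1 January – 22 January 2027: 22 days → $25,500 × 2.5% × 22/365 = $38.4247
Elmshore, 23 January – 8 May 2027: 106 days → $25,500 × 4.6% × 106/365 = $340.6521
The Canton of Alderfield, 9 May – 31 December 2027: 237 days → $25,500 × 2.2% × 237/365 = $364.2658
Total = $743.3425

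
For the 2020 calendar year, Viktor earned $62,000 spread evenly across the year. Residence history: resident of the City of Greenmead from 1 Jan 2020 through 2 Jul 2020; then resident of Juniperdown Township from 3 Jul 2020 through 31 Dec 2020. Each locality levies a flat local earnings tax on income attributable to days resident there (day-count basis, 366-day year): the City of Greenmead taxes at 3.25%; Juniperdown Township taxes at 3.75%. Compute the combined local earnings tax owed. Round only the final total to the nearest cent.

$2,169.15

The City of Greenmead, 1 Jan – 2 Jul 2020: 184 days → $62,000 × 3.25% × 184/366 = $1,013.0055
Juniperdown Township, 3 Jul – 31 Dec 2020: 182 days → $62,000 × 3.75% × 182/366 = $1,156.1475
Total = $2,169.1530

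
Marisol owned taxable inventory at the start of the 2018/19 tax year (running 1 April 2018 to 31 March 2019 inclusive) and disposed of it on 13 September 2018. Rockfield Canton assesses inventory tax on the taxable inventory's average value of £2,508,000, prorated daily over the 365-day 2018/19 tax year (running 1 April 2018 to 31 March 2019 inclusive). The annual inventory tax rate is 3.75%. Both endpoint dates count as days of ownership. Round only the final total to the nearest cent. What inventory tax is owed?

Days held (1 April – 13 September 2018): 166 out of 365
Tax = £2,508,000 × 3.75% × 166/365 = £42,773.4247

£42,773.42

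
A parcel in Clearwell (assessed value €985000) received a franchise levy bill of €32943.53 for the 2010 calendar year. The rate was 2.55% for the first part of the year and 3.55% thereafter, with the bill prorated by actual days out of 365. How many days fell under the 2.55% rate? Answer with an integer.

75 days

Let d = days at the first rate; then 365 − d days at the second rate.
€985000 × [2.55%·d + 3.55%·(365−d)] / 365 = €32943.53
Solving gives d = 75, so the new rate took effect on March 17, 2010.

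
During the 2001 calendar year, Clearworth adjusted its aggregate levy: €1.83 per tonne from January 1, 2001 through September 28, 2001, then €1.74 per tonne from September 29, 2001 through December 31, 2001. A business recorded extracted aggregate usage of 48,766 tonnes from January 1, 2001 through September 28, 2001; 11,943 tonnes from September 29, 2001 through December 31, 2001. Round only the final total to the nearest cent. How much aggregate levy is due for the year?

January 1 – September 28, 2001: 48,766 tonnes at €1.83/tonne → €89,241.78
September 29 – December 31, 2001: 11,943 tonnes at €1.74/tonne → €20,780.82

€110,022.60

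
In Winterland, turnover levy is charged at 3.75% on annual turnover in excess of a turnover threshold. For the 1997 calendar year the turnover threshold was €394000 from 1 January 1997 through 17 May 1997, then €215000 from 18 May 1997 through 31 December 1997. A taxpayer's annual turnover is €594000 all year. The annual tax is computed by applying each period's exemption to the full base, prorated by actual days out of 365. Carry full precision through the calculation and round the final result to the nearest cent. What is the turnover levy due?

€11693.01

1 January – 17 May 1997: 137 days, exemption €394000 → (€594000 − €394000) × 3.75% × 137/365 = €2815.0685
18 May – 31 December 1997: 228 days, exemption €215000 → (€594000 − €215000) × 3.75% × 228/365 = €8877.9452
Total = €11693.0137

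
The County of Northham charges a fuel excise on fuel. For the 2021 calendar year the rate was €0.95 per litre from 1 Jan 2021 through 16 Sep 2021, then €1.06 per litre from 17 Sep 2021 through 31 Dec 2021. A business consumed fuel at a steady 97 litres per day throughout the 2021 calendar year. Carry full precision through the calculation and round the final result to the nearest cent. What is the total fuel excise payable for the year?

€34765.77

1 Jan – 16 Sep 2021: 259 days × 97 litres/day = 25,123 litres at €0.95/litre → €23866.85
17 Sep – 31 Dec 2021: 106 days × 97 litres/day = 10,282 litres at €1.06/litre → €10898.92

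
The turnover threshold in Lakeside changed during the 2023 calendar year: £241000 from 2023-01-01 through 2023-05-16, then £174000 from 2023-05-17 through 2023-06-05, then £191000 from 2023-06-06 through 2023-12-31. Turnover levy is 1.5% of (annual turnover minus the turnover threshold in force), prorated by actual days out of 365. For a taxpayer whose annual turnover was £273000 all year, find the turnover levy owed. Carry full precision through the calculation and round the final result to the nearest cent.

2023-01-01 to 2023-05-16: 136 days, exemption £241000 → (£273000 − £241000) × 1.5% × 136/365 = £178.8493
2023-05-17 to 2023-06-05: 20 days, exemption £174000 → (£273000 − £174000) × 1.5% × 20/365 = £81.3699
2023-06-06 to 2023-12-31: 209 days, exemption £191000 → (£273000 − £191000) × 1.5% × 209/365 = £704.3014
Total = £964.5205

£964.52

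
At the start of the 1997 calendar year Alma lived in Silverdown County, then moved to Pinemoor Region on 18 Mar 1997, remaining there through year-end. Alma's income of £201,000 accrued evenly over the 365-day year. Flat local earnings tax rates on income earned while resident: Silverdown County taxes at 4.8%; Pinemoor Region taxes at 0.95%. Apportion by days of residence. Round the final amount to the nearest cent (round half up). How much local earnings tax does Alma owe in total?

£3,520.80

Silverdown County, 1 Jan – 17 Mar 1997: 76 days → £201,000 × 4.8% × 76/365 = £2,008.8986
Pinemoor Region, 18 Mar – 31 Dec 1997: 289 days → £201,000 × 0.95% × 289/365 = £1,511.9055
Total = £3,520.8041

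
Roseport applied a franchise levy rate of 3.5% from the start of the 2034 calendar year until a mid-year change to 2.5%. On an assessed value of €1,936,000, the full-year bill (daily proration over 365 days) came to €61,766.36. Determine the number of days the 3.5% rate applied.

Let d = days at the first rate; then 365 − d days at the second rate.
€1,936,000 × [3.5%·d + 2.5%·(365−d)] / 365 = €61,766.36
Solving gives d = 252, so the new rate took effect on 10 September 2034.

252 days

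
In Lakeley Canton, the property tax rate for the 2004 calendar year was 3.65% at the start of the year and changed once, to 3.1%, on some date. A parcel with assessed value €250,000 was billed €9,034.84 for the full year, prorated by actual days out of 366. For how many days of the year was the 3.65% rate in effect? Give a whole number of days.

342 days

Let d = days at the first rate; then 366 − d days at the second rate.
€250,000 × [3.65%·d + 3.1%·(366−d)] / 366 = €9,034.84
Solving gives d = 342, so the new rate took effect on December 8, 2004.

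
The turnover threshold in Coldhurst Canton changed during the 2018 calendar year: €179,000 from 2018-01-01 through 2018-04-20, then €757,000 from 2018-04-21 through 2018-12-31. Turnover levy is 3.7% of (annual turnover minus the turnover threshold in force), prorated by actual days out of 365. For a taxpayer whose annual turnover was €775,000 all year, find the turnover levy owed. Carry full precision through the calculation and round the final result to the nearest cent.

€7,111.10

2018-01-01 to 2018-04-20: 110 days, exemption €179,000 → (€775,000 − €179,000) × 3.7% × 110/365 = €6,645.8082
2018-04-21 to 2018-12-31: 255 days, exemption €757,000 → (€775,000 − €757,000) × 3.7% × 255/365 = €465.2877
Total = €7,111.0959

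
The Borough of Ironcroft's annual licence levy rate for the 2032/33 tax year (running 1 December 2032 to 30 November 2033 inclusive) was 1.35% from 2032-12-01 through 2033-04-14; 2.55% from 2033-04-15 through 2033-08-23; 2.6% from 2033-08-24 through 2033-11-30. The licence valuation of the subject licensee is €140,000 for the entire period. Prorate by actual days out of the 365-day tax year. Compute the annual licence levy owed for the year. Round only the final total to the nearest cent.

€2,967.62

2032-12-01 to 2033-04-14: 135 days at 1.35% → €140,000 × 1.35% × 135/365 = €699.0411
2033-04-15 to 2033-08-23: 131 days at 2.55% → €140,000 × 2.55% × 131/365 = €1,281.2877
2033-08-24 to 2033-11-30: 99 days at 2.6% → €140,000 × 2.6% × 99/365 = €987.2877
Total = €2,967.6164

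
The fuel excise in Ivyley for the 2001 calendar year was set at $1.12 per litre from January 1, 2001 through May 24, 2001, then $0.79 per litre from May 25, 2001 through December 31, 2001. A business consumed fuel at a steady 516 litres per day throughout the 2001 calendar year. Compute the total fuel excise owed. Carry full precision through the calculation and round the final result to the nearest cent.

January 1 – May 24, 2001: 144 days × 516 litres/day = 74,304 litres at $1.12/litre → $83,220.48
May 25 – December 31, 2001: 221 days × 516 litres/day = 114,036 litres at $0.79/litre → $90,088.44

$173,308.92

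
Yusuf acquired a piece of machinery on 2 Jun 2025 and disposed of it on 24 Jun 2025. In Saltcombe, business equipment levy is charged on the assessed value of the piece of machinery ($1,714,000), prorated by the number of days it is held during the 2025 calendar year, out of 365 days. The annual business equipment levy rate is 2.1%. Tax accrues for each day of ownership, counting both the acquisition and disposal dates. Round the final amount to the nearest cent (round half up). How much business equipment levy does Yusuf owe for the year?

$2,268.12

Days held (2 Jun – 24 Jun 2025): 23 out of 365
Tax = $1,714,000 × 2.1% × 23/365 = $2,268.1151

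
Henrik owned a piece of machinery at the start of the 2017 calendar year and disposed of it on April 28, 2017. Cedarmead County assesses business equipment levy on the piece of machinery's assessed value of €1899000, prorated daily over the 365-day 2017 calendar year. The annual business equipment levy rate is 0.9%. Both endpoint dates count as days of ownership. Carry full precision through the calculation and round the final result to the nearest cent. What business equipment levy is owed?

Days held (January 1 – April 28, 2017): 118 out of 365
Tax = €1899000 × 0.9% × 118/365 = €5525.3096

€5525.31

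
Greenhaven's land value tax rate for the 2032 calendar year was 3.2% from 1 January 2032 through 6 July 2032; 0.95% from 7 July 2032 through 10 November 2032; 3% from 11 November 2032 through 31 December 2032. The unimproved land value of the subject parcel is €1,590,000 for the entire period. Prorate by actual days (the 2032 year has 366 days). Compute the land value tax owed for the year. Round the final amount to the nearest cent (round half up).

1 January – 6 July 2032: 188 days at 3.2% → €1,590,000 × 3.2% × 188/366 = €26,135.0820
7 July – 10 November 2032: 127 days at 0.95% → €1,590,000 × 0.95% × 127/366 = €5,241.3525
11 November – 31 December 2032: 51 days at 3% → €1,590,000 × 3% × 51/366 = €6,646.7213
Total = €38,023.1557

€38,023.16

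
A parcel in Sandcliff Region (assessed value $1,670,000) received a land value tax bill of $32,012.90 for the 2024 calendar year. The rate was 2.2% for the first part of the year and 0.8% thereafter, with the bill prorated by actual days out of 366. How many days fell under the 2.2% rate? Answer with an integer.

Let d = days at the first rate; then 366 − d days at the second rate.
$1,670,000 × [2.2%·d + 0.8%·(366−d)] / 366 = $32,012.90
Solving gives d = 292, so the new rate took effect on 19 October 2024.

292 days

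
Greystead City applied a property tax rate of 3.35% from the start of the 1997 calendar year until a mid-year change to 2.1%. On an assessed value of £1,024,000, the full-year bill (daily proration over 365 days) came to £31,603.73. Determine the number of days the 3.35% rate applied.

Let d = days at the first rate; then 365 − d days at the second rate.
£1,024,000 × [3.35%·d + 2.1%·(365−d)] / 365 = £31,603.73
Solving gives d = 288, so the new rate took effect on 16 October 1997.

288 days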